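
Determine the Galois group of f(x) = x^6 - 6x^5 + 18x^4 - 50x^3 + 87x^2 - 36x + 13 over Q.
The polynomial f is an irreducible sextic over Q, so G = Gal(f/Q) is one of the 16 transitive subgroups 6T1, ..., 6T16 of S_6. The discriminant of f is -28010528989632, which is not a perfect square, so G is not contained in A_6. The transitive groups of degree 6 not contained in A_6 are: C_6 (6T1, order 6), S_3 (6T2, order 6), D_6 (6T3, order 12), C_3 x S_3 (6T5, order 18), A_4 x C_2 (6T6, order 24), S_4 (6T8, order 24), S_3 x S_3 (6T9, order 36), S_4 x C_2 (6T11, order 48), (S_3 x S_3) : C_2 (6T13, order 72), PGL(2,5) (6T14, order 120), S_6 (6T16, order 720). By Dedekind's theorem, for a prime p not dividing disc(f) the degrees of the irreducible factors of f mod p form the cycle type of an element of G. Factoring f modulo the 21 such primes p <= 89 (skipping 2, 3, 7, which divide the discriminant), each new pattern first appears at: mod 5: f = (x^6 + 4x^5 + 3x^4 + 2x^2 + 4x + 3), pattern 6; mod 11: f = (x + 6)(x^5 + 10x^4 + 2x^3 + 4x^2 + 8x + 4), pattern 5+1; mod 13: f = (x)(x + 7)(x^4 + 5x^2 + 6x + 6), pattern 4+1+1; mod 23: f = (x + 6)(x + 19)(x^2 + 16x + 19)(x^2 + 22x + 9), pattern 2+2+1+1; mod 43: f = (x^3 + 40x^2 + 3x + 11)(x^3 + 40x^2 + 6x + 9), pattern 3+3; mod 61: f = (x^2 + 11x + 5)(x^2 + 13x + 6)(x^2 + 31x + 35), pattern 2+2+2. No other pattern occurs in this range, so the set of observed cycle types is {6, 5+1, 4+1+1, 2+2+1+1, 3+3, 2+2+2}. The candidates containing elements of all these cycle types are PGL(2,5) (6T14) of order 120, S_6 (6T16) of order 720; the others are excluded. The observed types are precisely the cycle types that occur in PGL(2,5) (6T14) (apart from the identity). Each of the other remaining candidates has further cycle types, and by the Chebotarev density theorem the matching factorization patterns would occur for a proportion of primes equal to their share of the group: S_6 (6T16) additionally contains elements of type 4+2, 3+2+1, 3+1+1+1, 2+1+1+1+1 (265 of its 720 elements, about 37% of primes). None of the 21 primes tested shows any such pattern (for each of these groups the chance of that is below 10^-4), which rules them out. Hence G = PGL(2,5) (6T14), of order 120.

PGL(2,5) (order 120)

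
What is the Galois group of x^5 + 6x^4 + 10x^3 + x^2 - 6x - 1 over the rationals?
C_5 (also written C5)

The polynomial f is an irreducible quintic over Q, so G = Gal(f/Q) is a transitive subgroup of S_5: one of C_5 (5T1, order 5), D_5 (5T2, order 10), F_20 (5T3, order 20), A_5 (5T4, order 60) or S_5 (5T5, order 120). The discriminant of f is 14641 = 121^2, a perfect square, so G is contained in A_5. The transitive groups of degree 5 contained in A_5 are: C_5 (5T1, order 5), D_5 (5T2, order 10), A_5 (5T4, order 60). By Dedekind's theorem, for a prime p not dividing disc(f) the degrees of the irreducible factors of f mod p form the cycle type of an element of G. Factoring f modulo the 14 such primes p <= 47 (skipping 11, which divides the discriminant), each new pattern first appears at: mod 2: f = (x^5 + x^2 + 1), pattern 5; mod 23: f = (x + 10)(x + 13)(x + 14)(x + 18)(x + 20), pattern 1+1+1+1+1. No other pattern occurs in this range, so the set of observed cycle types is {5, 1+1+1+1+1}. The candidates containing elements of all these cycle types are C_5 (5T1) of order 5, D_5 (5T2) of order 10, A_5 (5T4) of order 60; the others are excluded. The observed types are precisely the cycle types that occur in C_5 (5T1). Each of the other remaining candidates has further cycle types, and by the Chebotarev density theorem the matching factorization patterns would occur for a proportion of primes equal to their share of the group: D_5 (5T2) additionally contains elements of type 2+2+1 (5 of its 10 elements, about 50% of primes); A_5 (5T4) additionally contains elements of type 3+1+1, 2+2+1 (35 of its 60 elements, about 58% of primes). None of the 14 primes tested shows any such pattern (for each of these groups the chance of that is below 10^-4), which rules them out. Hence G = C_5 (5T1), of order 5.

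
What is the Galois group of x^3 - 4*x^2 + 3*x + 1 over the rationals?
C_3, A_3

The polynomial is an irreducible cubic over Q and its discriminant is 49 = 7^2, a perfect square. For an irreducible cubic, a square discriminant forces the Galois group to be A_3, the cyclic group of order 3.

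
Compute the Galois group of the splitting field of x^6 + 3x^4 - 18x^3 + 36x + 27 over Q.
PGL(2,5) (also written S5(6))

The polynomial f is an irreducible sextic over Q, so G = Gal(f/Q) is one of the 16 transitive subgroups 6T1, ..., 6T16 of S_6. The discriminant of f is -28010528989632, which is not a perfect square, so G is not contained in A_6. The transitive groups of degree 6 not contained in A_6 are: C_6 (6T1, order 6), S_3 (6T2, order 6), D_6 (6T3, order 12), C_3 x S_3 (6T5, order 18), A_4 x C_2 (6T6, order 24), S_4 (6T8, order 24), S_3 x S_3 (6T9, order 36), S_4 x C_2 (6T11, order 48), (S_3 x S_3) : C_2 (6T13, order 72), PGL(2,5) (6T14, order 120), S_6 (6T16, order 720). By Dedekind's theorem, for a prime p not dividing disc(f) the degrees of the irreducible factors of f mod p form the cycle type of an element of G. Factoring f modulo the 21 such primes p <= 89 (skipping 2, 3, 7, which divide the discriminant), each new pattern first appears at: mod 5: f = (x^6 + 3x^4 + 2x^3 + x + 2), pattern 6; mod 11: f = (x + 7)(x^5 + 4x^4 + 8x^3 + 3x^2 + x + 7), pattern 5+1; mod 13: f = (x + 1)(x + 8)(x^4 + 4x^3 + 11x^2 + 7x + 5), pattern 4+1+1; mod 23: f = (x + 7)(x + 20)(x^2 + x + 9)(x^2 + 18x + 13), pattern 2+2+1+1; mod 43: f = (x^3 + 12)(x^3 + 3x + 13), pattern 3+3; mod 61: f = (x^2 + 13x + 17)(x^2 + 15x + 20)(x^2 + 33x + 6), pattern 2+2+2. No other pattern occurs in this range, so the set of observed cycle types is {6, 5+1, 4+1+1, 2+2+1+1, 3+3, 2+2+2}. The candidates containing elements of all these cycle types are PGL(2,5) (6T14) of order 120, S_6 (6T16) of order 720; the others are excluded. The observed types are precisely the cycle types that occur in PGL(2,5) (6T14) (apart from the identity). Each of the other remaining candidates has further cycle types, and by the Chebotarev density theorem the matching factorization patterns would occur for a proportion of primes equal to their share of the group: S_6 (6T16) additionally contains elements of type 4+2, 3+2+1, 3+1+1+1, 2+1+1+1+1 (265 of its 720 elements, about 37% of primes). None of the 21 primes tested shows any such pattern (for each of these groups the chance of that is below 10^-4), which rules them out. Hence G = PGL(2,5) (6T14), of order 120.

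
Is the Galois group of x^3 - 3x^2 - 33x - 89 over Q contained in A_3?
No

The polynomial is irreducible of degree 3 over Q. Its discriminant is -228528, which is not a perfect square. A Galois group lies in the alternating group exactly when the discriminant is a square in Q, so the Galois group (S_3) is not contained in A_3.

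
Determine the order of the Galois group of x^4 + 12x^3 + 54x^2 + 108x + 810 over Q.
4

The degree of the splitting field over Q equals the order of the Galois group, so first determine the group. The polynomial is an irreducible quartic over Q and its discriminant is 99179645184 = 314928^2, a perfect square, so the Galois group is contained in A_4. The resolvent cubic y^3 - 54*y^2 - 1944*y + 46656 splits completely over Q, which gives the Klein four-group V_4. The Galois group V_4 (4T2) has order 4, so the splitting field has degree 4 over Q.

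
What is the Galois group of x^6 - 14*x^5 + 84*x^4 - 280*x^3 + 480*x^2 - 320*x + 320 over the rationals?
(C_3 x C_3) : C_4, the transitive group 6T10 of order 36

The polynomial f is an irreducible sextic over Q, so G = Gal(f/Q) is one of the 16 transitive subgroups 6T1, ..., 6T16 of S_6. The discriminant of f is 564385546240000 = 23756800^2, a perfect square, so G is contained in A_6. The transitive groups of degree 6 contained in A_6 are: A_4 (6T4, order 12), S_4 (6T7, order 24), (C_3 x C_3) : C_4 (6T10, order 36), PSL(2,5) (6T12, order 60), A_6 (6T15, order 360). By Dedekind's theorem, for a prime p not dividing disc(f) the degrees of the irreducible factors of f mod p form the cycle type of an element of G. Factoring f modulo the 19 such primes p <= 79 (skipping 2, 5, 29, which divide the discriminant), each new pattern first appears at: mod 3: f = (x^2 + 2x + 2)(x^4 + 2x^3 + x + 1), pattern 4+2; mod 11: f = (x^3 + 8x + 6)(x^3 + 8x^2 + 10x + 2), pattern 3+3; mod 19: f = (x + 12)(x + 14)(x^2 + 7x + 2)(x^2 + 10x + 10), pattern 2+2+1+1; mod 61: f = (x + 3)(x + 36)(x + 50)(x^3 + 19x^2 + 56x + 10), pattern 3+1+1+1. No other pattern occurs in this range, so the set of observed cycle types is {4+2, 3+3, 2+2+1+1, 3+1+1+1}. The candidates containing elements of all these cycle types are (C_3 x C_3) : C_4 (6T10) of order 36, A_6 (6T15) of order 360; the others are excluded. The observed types are precisely the cycle types that occur in (C_3 x C_3) : C_4 (6T10) (apart from the identity). Each of the other remaining candidates has further cycle types, and by the Chebotarev density theorem the matching factorization patterns would occur for a proportion of primes equal to their share of the group: A_6 (6T15) additionally contains elements of type 5+1 (144 of its 360 elements, about 40% of primes). None of the 19 primes tested shows any such pattern (for each of these groups the chance of that is below 10^-4), which rules them out. Hence G = (C_3 x C_3) : C_4 (6T10), of order 36.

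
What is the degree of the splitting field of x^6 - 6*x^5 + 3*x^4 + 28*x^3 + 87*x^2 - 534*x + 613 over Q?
The degree of the splitting field over Q equals the order of the Galois group, so first determine the group. The polynomial f is an irreducible sextic over Q, so G = Gal(f/Q) is one of the 16 transitive subgroups 6T1, ..., 6T16 of S_6. The discriminant of f is -7629540176166912, which is not a perfect square, so G is not contained in A_6. The transitive groups of degree 6 not contained in A_6 are: C_6 (6T1, order 6), S_3 (6T2, order 6), D_6 (6T3, order 12), C_3 x S_3 (6T5, order 18), A_4 x C_2 (6T6, order 24), S_4 (6T8, order 24), S_3 x S_3 (6T9, order 36), S_4 x C_2 (6T11, order 48), (S_3 x S_3) : C_2 (6T13, order 72), PGL(2,5) (6T14, order 120), S_6 (6T16, order 720). By Dedekind's theorem, for a prime p not dividing disc(f) the degrees of the irreducible factors of f mod p form the cycle type of an element of G. Factoring f modulo the 37 such primes p <= 173 (skipping 2, 3, 19, which divide the discriminant), each new pattern first appears at: mod 5: f = (x^6 + 4x^5 + 3x^4 + 3x^3 + 2x^2 + x + 3), pattern 6; mod 7: f = (x^3 + 4x^2 + 2x + 5)(x^3 + 4x^2 + 6x + 5), pattern 3+3; mod 17: f = (x^2 + 6)(x^2 + x + 1)(x^2 + 10x + 3), pattern 2+2+2; mod 37: f = (x + 2)(x + 4)(x + 9)(x + 23)(x + 32)(x + 35), pattern 1+1+1+1+1+1. No other pattern occurs in this range, so the set of observed cycle types is {6, 3+3, 2+2+2, 1+1+1+1+1+1}. The candidates containing elements of all these cycle types are C_6 (6T1) of order 6, D_6 (6T3) of order 12, C_3 x S_3 (6T5) of order 18, A_4 x C_2 (6T6) of order 24, S_3 x S_3 (6T9) of order 36, S_4 x C_2 (6T11) of order 48, (S_3 x S_3) : C_2 (6T13) of order 72, PGL(2,5) (6T14) of order 120, S_6 (6T16) of order 720; the others are excluded. The observed types are precisely the cycle types that occur in C_6 (6T1). Each of the other remaining candidates has further cycle types, and by the Chebotarev density theorem the matching factorization patterns would occur for a proportion of primes equal to their share of the group: D_6 (6T3) additionally contains elements of type 2+2+1+1 (3 of its 12 elements, about 25% of primes); C_3 x S_3 (6T5) additionally contains elements of type 3+1+1+1 (4 of its 18 elements, about 22% of primes); A_4 x C_2 (6T6) additionally contains elements of type 2+2+1+1, 2+1+1+1+1 (6 of its 24 elements, about 25% of primes); S_3 x S_3 (6T9) additionally contains elements of type 3+1+1+1, 2+2+1+1 (13 of its 36 elements, about 36% of primes); S_4 x C_2 (6T11) additionally contains elements of type 4+2, 4+1+1, 2+2+1+1, 2+1+1+1+1 (24 of its 48 elements, about 50% of primes); (S_3 x S_3) : C_2 (6T13) additionally contains elements of type 4+2, 3+2+1, 3+1+1+1, 2+2+1+1, 2+1+1+1+1 (49 of its 72 elements, about 68% of primes); PGL(2,5) (6T14) additionally contains elements of type 5+1, 4+1+1, 2+2+1+1 (69 of its 120 elements, about 58% of primes); S_6 (6T16) additionally contains elements of type 5+1, 4+2, 4+1+1, 3+2+1, 3+1+1+1, 2+2+1+1, 2+1+1+1+1 (544 of its 720 elements, about 76% of primes). None of the 37 primes tested shows any such pattern (for each of these groups the chance of that is below 10^-4), which rules them out. Hence G = C_6 (6T1), of order 6. The Galois group C_6 (6T1) has order 6, so the splitting field has degree 6 over Q.

6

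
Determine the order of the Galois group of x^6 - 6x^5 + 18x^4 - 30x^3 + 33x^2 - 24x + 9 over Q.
The degree of the splitting field over Q equals the order of the Galois group, so first determine the group. The polynomial f is an irreducible sextic over Q, so G = Gal(f/Q) is one of the 16 transitive subgroups 6T1, ..., 6T16 of S_6. The discriminant of f is -16003008, which is not a perfect square, so G is not contained in A_6. The transitive groups of degree 6 not contained in A_6 are: C_6 (6T1, order 6), S_3 (6T2, order 6), D_6 (6T3, order 12), C_3 x S_3 (6T5, order 18), A_4 x C_2 (6T6, order 24), S_4 (6T8, order 24), S_3 x S_3 (6T9, order 36), S_4 x C_2 (6T11, order 48), (S_3 x S_3) : C_2 (6T13, order 72), PGL(2,5) (6T14, order 120), S_6 (6T16, order 720). By Dedekind's theorem, for a prime p not dividing disc(f) the degrees of the irreducible factors of f mod p form the cycle type of an element of G. Factoring f modulo the 21 such primes p <= 89 (skipping 2, 3, 7, which divide the discriminant), each new pattern first appears at: mod 5: f = (x^6 + 4x^5 + 3x^4 + 3x^2 + x + 4), pattern 6; mod 11: f = (x + 1)(x^5 + 4x^4 + 3x^3 + 9), pattern 5+1; mod 13: f = (x + 7)(x + 11)(x^4 + 2x^3 + 9x^2 + 5x + 4), pattern 4+1+1; mod 23: f = (x + 15)(x + 19)(x^2 + 13x + 3)(x^2 + 16x + 8), pattern 2+2+1+1; mod 43: f = (x^3 + 16x^2 + 6x + 18)(x^3 + 21x^2 + 20x + 22), pattern 3+3; mod 61: f = (x^2 + 12x + 46)(x^2 + 16x + 56)(x^2 + 27x + 5), pattern 2+2+2. No other pattern occurs in this range, so the set of observed cycle types is {6, 5+1, 4+1+1, 2+2+1+1, 3+3, 2+2+2}. The candidates containing elements of all these cycle types are PGL(2,5) (6T14) of order 120, S_6 (6T16) of order 720; the others are excluded. The observed types are precisely the cycle types that occur in PGL(2,5) (6T14) (apart from the identity). Each of the other remaining candidates has further cycle types, and by the Chebotarev density theorem the matching factorization patterns would occur for a proportion of primes equal to their share of the group: S_6 (6T16) additionally contains elements of type 4+2, 3+2+1, 3+1+1+1, 2+1+1+1+1 (265 of its 720 elements, about 37% of primes). None of the 21 primes tested shows any such pattern (for each of these groups the chance of that is below 10^-4), which rules them out. Hence G = PGL(2,5) (6T14), of order 120. The Galois group PGL(2,5) (6T14) has order 120, so the splitting field has degree 120 over Q.

120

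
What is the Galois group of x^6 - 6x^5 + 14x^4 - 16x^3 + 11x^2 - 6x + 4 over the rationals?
The polynomial f is an irreducible sextic over Q, so G = Gal(f/Q) is one of the 16 transitive subgroups 6T1, ..., 6T16 of S_6. The discriminant of f is -5120000, which is not a perfect square, so G is not contained in A_6. The transitive groups of degree 6 not contained in A_6 are: C_6 (6T1, order 6), S_3 (6T2, order 6), D_6 (6T3, order 12), C_3 x S_3 (6T5, order 18), A_4 x C_2 (6T6, order 24), S_4 (6T8, order 24), S_3 x S_3 (6T9, order 36), S_4 x C_2 (6T11, order 48), (S_3 x S_3) : C_2 (6T13, order 72), PGL(2,5) (6T14, order 120), S_6 (6T16, order 720). By Dedekind's theorem, for a prime p not dividing disc(f) the degrees of the irreducible factors of f mod p form the cycle type of an element of G. Factoring f modulo the 22 such primes p <= 89 (skipping 2, 5, which divide the discriminant), each new pattern first appears at: mod 3: f = (x^3 + x^2 + x + 2)(x^3 + 2x^2 + 2x + 2), pattern 3+3; mod 7: f = (x^2 + 4x + 1)(x^2 + 5x + 3)(x^2 + 6x + 6), pattern 2+2+2; mod 13: f = (x + 3)(x + 8)(x^4 + 9x^3 + 8x^2 + 5x + 11), pattern 4+1+1; mod 43: f = (x + 11)(x + 30)(x^2 + 41x + 5)(x^2 + 41x + 11), pattern 2+2+1+1. No other pattern occurs in this range, so the set of observed cycle types is {3+3, 2+2+2, 4+1+1, 2+2+1+1}. The candidates containing elements of all these cycle types are S_4 (6T8) of order 24, S_4 x C_2 (6T11) of order 48, PGL(2,5) (6T14) of order 120, S_6 (6T16) of order 720; the others are excluded. The observed types are precisely the cycle types that occur in S_4 (6T8) (apart from the identity). Each of the other remaining candidates has further cycle types, and by the Chebotarev density theorem the matching factorization patterns would occur for a proportion of primes equal to their share of the group: S_4 x C_2 (6T11) additionally contains elements of type 6, 4+2, 2+1+1+1+1 (17 of its 48 elements, about 35% of primes); PGL(2,5) (6T14) additionally contains elements of type 6, 5+1 (44 of its 120 elements, about 37% of primes); S_6 (6T16) additionally contains elements of type 6, 5+1, 4+2, 3+2+1, 3+1+1+1, 2+1+1+1+1 (529 of its 720 elements, about 73% of primes). None of the 22 primes tested shows any such pattern (for each of these groups the chance of that is below 10^-4), which rules them out. Hence G = S_4 (6T8), of order 24.

S_4 (also written S4-)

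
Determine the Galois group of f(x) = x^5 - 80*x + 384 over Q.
D_5 (order 10)

The polynomial f is an irreducible quintic over Q, so G = Gal(f/Q) is a transitive subgroup of S_5: one of C_5 (5T1, order 5), D_5 (5T2, order 10), F_20 (5T3, order 20), A_5 (5T4, order 60) or S_5 (5T5, order 120). The discriminant of f is 67108864000000 = 8192000^2, a perfect square, so G is contained in A_5. The transitive groups of degree 5 contained in A_5 are: C_5 (5T1, order 5), D_5 (5T2, order 10), A_5 (5T4, order 60). By Dedekind's theorem, for a prime p not dividing disc(f) the degrees of the irreducible factors of f mod p form the cycle type of an element of G. Factoring f modulo the 23 such primes p <= 97 (skipping 2, 5, which divide the discriminant), each new pattern first appears at: mod 3: f = (x)(x^2 + x + 2)(x^2 + 2x + 2), pattern 2+2+1; mod 7: f = (x^5 + 4x + 6), pattern 5. No other pattern occurs in this range, so the set of observed cycle types is {2+2+1, 5}. The candidates containing elements of all these cycle types are D_5 (5T2) of order 10, A_5 (5T4) of order 60; the others are excluded. The observed types are precisely the cycle types that occur in D_5 (5T2) (apart from the identity). Each of the other remaining candidates has further cycle types, and by the Chebotarev density theorem the matching factorization patterns would occur for a proportion of primes equal to their share of the group: A_5 (5T4) additionally contains elements of type 3+1+1 (20 of its 60 elements, about 33% of primes). None of the 23 primes tested shows any such pattern (for each of these groups the chance of that is below 10^-4), which rules them out. Hence G = D_5 (5T2), of order 10.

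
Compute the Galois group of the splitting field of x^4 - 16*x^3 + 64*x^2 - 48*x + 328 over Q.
D_4, the dihedral group of order 8

The polynomial is an irreducible quartic over Q and its discriminant is -2147024896, which is not a perfect square, so the Galois group is not contained in A_4. The resolvent cubic y^3 - 64*y^2 - 544*y - 2304 has exactly one rational root, so the Galois group is C_4 or D_4. The quartic remains irreducible over Q(sqrt(disc)), so the group is D_4.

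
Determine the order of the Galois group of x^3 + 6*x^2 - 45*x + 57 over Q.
3

The degree of the splitting field over Q equals the order of the Galois group, so first determine the group. The polynomial is an irreducible cubic over Q and its discriminant is 23409 = 153^2, a perfect square. For an irreducible cubic, a square discriminant forces the Galois group to be A_3, the cyclic group of order 3. The Galois group C_3 (3T1) has order 3, so the splitting field has degree 3 over Q.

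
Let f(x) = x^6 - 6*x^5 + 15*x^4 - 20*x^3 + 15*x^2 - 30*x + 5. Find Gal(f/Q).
A_6 (also written A6)

The polynomial f is an irreducible sextic over Q, so G = Gal(f/Q) is one of the 16 transitive subgroups 6T1, ..., 6T16 of S_6. The discriminant of f is 746496000000 = 864000^2, a perfect square, so G is contained in A_6. The transitive groups of degree 6 contained in A_6 are: A_4 (6T4, order 12), S_4 (6T7, order 24), (C_3 x C_3) : C_4 (6T10, order 36), PSL(2,5) (6T12, order 60), A_6 (6T15, order 360). By Dedekind's theorem, for a prime p not dividing disc(f) the degrees of the irreducible factors of f mod p form the cycle type of an element of G. Factoring f modulo the 6 such primes p <= 23 (skipping 2, 3, 5, which divide the discriminant), each new pattern first appears at: mod 7: f = (x + 3)(x^5 + 5x^4 + x^2 + 5x + 4), pattern 5+1; mod 23: f = (x + 1)(x + 10)(x + 15)(x^3 + 14x^2 + 5x + 10), pattern 3+1+1+1. No other pattern occurs in this range, so the set of observed cycle types is {5+1, 3+1+1+1}. Among the candidates above, the only group containing elements of all these cycle types is A_6 (6T15) — each of A_4 (6T4), S_4 (6T7), (C_3 x C_3) : C_4 (6T10), PSL(2,5) (6T12) lacks at least one of them. Hence G = A_6 (6T15), of order 360.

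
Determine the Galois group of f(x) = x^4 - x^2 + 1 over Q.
The polynomial is an irreducible quartic over Q and its discriminant is 144 = 12^2, a perfect square, so the Galois group is contained in A_4. The resolvent cubic y^3 + y^2 - 4*y - 4 splits completely over Q, which gives the Klein four-group V_4.

V_4 (order 4)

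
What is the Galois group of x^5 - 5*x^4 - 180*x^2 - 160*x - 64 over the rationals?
The polynomial f is an irreducible quintic over Q, so G = Gal(f/Q) is a transitive subgroup of S_5: one of C_5 (5T1, order 5), D_5 (5T2, order 10), F_20 (5T3, order 20), A_5 (5T4, order 60) or S_5 (5T5, order 120). The discriminant of f is 681836544000000 = 26112000^2, a perfect square, so G is contained in A_5. The transitive groups of degree 5 contained in A_5 are: C_5 (5T1, order 5), D_5 (5T2, order 10), A_5 (5T4, order 60). By Dedekind's theorem, for a prime p not dividing disc(f) the degrees of the irreducible factors of f mod p form the cycle type of an element of G. Factoring f modulo the 23 such primes p <= 103 (skipping 2, 3, 5, 17, which divide the discriminant), each new pattern first appears at: mod 7: f = (x^5 + 2x^4 + 2x^2 + x + 6), pattern 5; mod 29: f = (x + 16)(x^2 + 15x + 22)(x^2 + 22x + 13), pattern 2+2+1. No other pattern occurs in this range, so the set of observed cycle types is {5, 2+2+1}. The candidates containing elements of all these cycle types are D_5 (5T2) of order 10, A_5 (5T4) of order 60; the others are excluded. The observed types are precisely the cycle types that occur in D_5 (5T2) (apart from the identity). Each of the other remaining candidates has further cycle types, and by the Chebotarev density theorem the matching factorization patterns would occur for a proportion of primes equal to their share of the group: A_5 (5T4) additionally contains elements of type 3+1+1 (20 of its 60 elements, about 33% of primes). None of the 23 primes tested shows any such pattern (for each of these groups the chance of that is below 10^-4), which rules them out. Hence G = D_5 (5T2), of order 10.

5T2: D_5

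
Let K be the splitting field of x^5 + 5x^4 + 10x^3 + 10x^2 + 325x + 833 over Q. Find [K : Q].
The degree of the splitting field over Q equals the order of the Galois group, so first determine the group. The polynomial f is an irreducible quintic over Q, so G = Gal(f/Q) is a transitive subgroup of S_5: one of C_5 (5T1, order 5), D_5 (5T2, order 10), F_20 (5T3, order 20), A_5 (5T4, order 60) or S_5 (5T5, order 120). The discriminant of f is 1073741824000000 = 32768000^2, a perfect square, so G is contained in A_5. The transitive groups of degree 5 contained in A_5 are: C_5 (5T1, order 5), D_5 (5T2, order 10), A_5 (5T4, order 60). By Dedekind's theorem, for a prime p not dividing disc(f) the degrees of the irreducible factors of f mod p form the cycle type of an element of G. Factoring f modulo the 2 such primes p <= 7 (skipping 2, 5, which divide the discriminant), each new pattern first appears at: mod 3: f = (x^5 + 2x^4 + x^3 + x^2 + x + 2), pattern 5; mod 7: f = (x)(x + 5)(x^3 + 3x + 2), pattern 3+1+1. No other pattern occurs in this range, so the set of observed cycle types is {5, 3+1+1}. Among the candidates above, the only group containing elements of all these cycle types is A_5 (5T4) — each of C_5 (5T1), D_5 (5T2) lacks at least one of them. Hence G = A_5 (5T4), of order 60. The Galois group A_5 (5T4) has order 60, so the splitting field has degree 60 over Q.

60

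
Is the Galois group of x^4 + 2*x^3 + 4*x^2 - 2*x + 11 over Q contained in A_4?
No

The polynomial is irreducible of degree 4 over Q. Its discriminant is 512000, which is not a perfect square. A Galois group lies in the alternating group exactly when the discriminant is a square in Q, so the Galois group (C_4) is not contained in A_4.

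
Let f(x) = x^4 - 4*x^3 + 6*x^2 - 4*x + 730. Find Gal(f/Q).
The polynomial is an irreducible quartic over Q and its discriminant is 99179645184 = 314928^2, a perfect square, so the Galois group is contained in A_4. The resolvent cubic y^3 - 6*y^2 - 2904*y + 5824 splits completely over Q, which gives the Klein four-group V_4.

4T2: V_4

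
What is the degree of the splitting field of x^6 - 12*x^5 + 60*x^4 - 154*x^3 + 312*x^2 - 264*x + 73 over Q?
6

The degree of the splitting field over Q equals the order of the Galois group, so first determine the group. The polynomial f is an irreducible sextic over Q, so G = Gal(f/Q) is one of the 16 transitive subgroups 6T1, ..., 6T16 of S_6. The discriminant of f is -941328478973952, which is not a perfect square, so G is not contained in A_6. The transitive groups of degree 6 not contained in A_6 are: C_6 (6T1, order 6), S_3 (6T2, order 6), D_6 (6T3, order 12), C_3 x S_3 (6T5, order 18), A_4 x C_2 (6T6, order 24), S_4 (6T8, order 24), S_3 x S_3 (6T9, order 36), S_4 x C_2 (6T11, order 48), (S_3 x S_3) : C_2 (6T13, order 72), PGL(2,5) (6T14, order 120), S_6 (6T16, order 720). By Dedekind's theorem, for a prime p not dividing disc(f) the degrees of the irreducible factors of f mod p form the cycle type of an element of G. Factoring f modulo the 23 such primes p <= 103 (skipping 2, 3, 17, 67, which divide the discriminant), each new pattern first appears at: mod 5: f = (x^2 + 3)(x^2 + x + 2)(x^2 + 2x + 3), pattern 2+2+2; mod 7: f = (x^3 + x^2 + 3)(x^3 + x^2 + 3x + 1), pattern 3+3; mod 61: f = (x + 19)(x + 26)(x + 41)(x + 44)(x + 46)(x + 56), pattern 1+1+1+1+1+1. No other pattern occurs in this range, so the set of observed cycle types is {2+2+2, 3+3, 1+1+1+1+1+1}. The candidates containing elements of all these cycle types are C_6 (6T1) of order 6, S_3 (6T2) of order 6, D_6 (6T3) of order 12, C_3 x S_3 (6T5) of order 18, A_4 x C_2 (6T6) of order 24, S_4 (6T8) of order 24, S_3 x S_3 (6T9) of order 36, S_4 x C_2 (6T11) of order 48, (S_3 x S_3) : C_2 (6T13) of order 72, PGL(2,5) (6T14) of order 120, S_6 (6T16) of order 720; the others are excluded. The observed types are precisely the cycle types that occur in S_3 (6T2). Each of the other remaining candidates has further cycle types, and by the Chebotarev density theorem the matching factorization patterns would occur for a proportion of primes equal to their share of the group: C_6 (6T1) additionally contains elements of type 6 (2 of its 6 elements, about 33% of primes); D_6 (6T3) additionally contains elements of type 6, 2+2+1+1 (5 of its 12 elements, about 42% of primes); C_3 x S_3 (6T5) additionally contains elements of type 6, 3+1+1+1 (10 of its 18 elements, about 56% of primes); A_4 x C_2 (6T6) additionally contains elements of type 6, 2+2+1+1, 2+1+1+1+1 (14 of its 24 elements, about 58% of primes); S_4 (6T8) additionally contains elements of type 4+1+1, 2+2+1+1 (9 of its 24 elements, about 38% of primes); S_3 x S_3 (6T9) additionally contains elements of type 6, 3+1+1+1, 2+2+1+1 (25 of its 36 elements, about 69% of primes); S_4 x C_2 (6T11) additionally contains elements of type 6, 4+2, 4+1+1, 2+2+1+1, 2+1+1+1+1 (32 of its 48 elements, about 67% of primes); (S_3 x S_3) : C_2 (6T13) additionally contains elements of type 6, 4+2, 3+2+1, 3+1+1+1, 2+2+1+1, 2+1+1+1+1 (61 of its 72 elements, about 85% of primes); PGL(2,5) (6T14) additionally contains elements of type 6, 5+1, 4+1+1, 2+2+1+1 (89 of its 120 elements, about 74% of primes); S_6 (6T16) additionally contains elements of type 6, 5+1, 4+2, 4+1+1, 3+2+1, 3+1+1+1, 2+2+1+1, 2+1+1+1+1 (664 of its 720 elements, about 92% of primes). None of the 23 primes tested shows any such pattern (for each of these groups the chance of that is below 10^-4), which rules them out. Hence G = S_3 (6T2), of order 6. The Galois group S_3 (6T2) has order 6, so the splitting field has degree 6 over Q.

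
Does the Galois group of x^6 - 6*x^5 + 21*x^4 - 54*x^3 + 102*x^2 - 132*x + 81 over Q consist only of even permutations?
The polynomial is irreducible of degree 6 over Q. Its discriminant is -1024192512, which is not a perfect square. A Galois group lies in the alternating group exactly when the discriminant is a square in Q, so the Galois group (PGL(2,5)) is not contained in A_6.

No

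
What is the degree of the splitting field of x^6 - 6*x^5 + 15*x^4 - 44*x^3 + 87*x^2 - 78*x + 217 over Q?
18

The degree of the splitting field over Q equals the order of the Galois group, so first determine the group. The polynomial f is an irreducible sextic over Q, so G = Gal(f/Q) is one of the 16 transitive subgroups 6T1, ..., 6T16 of S_6. The discriminant of f is -190210142896128, which is not a perfect square, so G is not contained in A_6. The transitive groups of degree 6 not contained in A_6 are: C_6 (6T1, order 6), S_3 (6T2, order 6), D_6 (6T3, order 12), C_3 x S_3 (6T5, order 18), A_4 x C_2 (6T6, order 24), S_4 (6T8, order 24), S_3 x S_3 (6T9, order 36), S_4 x C_2 (6T11, order 48), (S_3 x S_3) : C_2 (6T13, order 72), PGL(2,5) (6T14, order 120), S_6 (6T16, order 720). By Dedekind's theorem, for a prime p not dividing disc(f) the degrees of the irreducible factors of f mod p form the cycle type of an element of G. Factoring f modulo the 33 such primes p <= 149 (skipping 2, 3, which divide the discriminant), each new pattern first appears at: mod 5: f = (x^6 + 4x^5 + x^3 + 2x^2 + 2x + 2), pattern 6; mod 7: f = (x)(x + 1)(x + 3)(x^3 + 4x^2 + 3x + 2), pattern 3+1+1+1; mod 17: f = (x^2 + 10)(x^2 + 5x + 5)(x^2 + 6x + 4), pattern 2+2+2; mod 19: f = (x^3 + 16x^2 + 3x + 3)(x^3 + 16x^2 + 3x + 9), pattern 3+3; mod 73: f = (x + 25)(x + 41)(x + 43)(x + 57)(x + 59)(x + 61), pattern 1+1+1+1+1+1. No other pattern occurs in this range, so the set of observed cycle types is {6, 3+1+1+1, 2+2+2, 3+3, 1+1+1+1+1+1}. The candidates containing elements of all these cycle types are C_3 x S_3 (6T5) of order 18, S_3 x S_3 (6T9) of order 36, (S_3 x S_3) : C_2 (6T13) of order 72, S_6 (6T16) of order 720; the others are excluded. The observed types are precisely the cycle types that occur in C_3 x S_3 (6T5). Each of the other remaining candidates has further cycle types, and by the Chebotarev density theorem the matching factorization patterns would occur for a proportion of primes equal to their share of the group: S_3 x S_3 (6T9) additionally contains elements of type 2+2+1+1 (9 of its 36 elements, about 25% of primes); (S_3 x S_3) : C_2 (6T13) additionally contains elements of type 4+2, 3+2+1, 2+2+1+1, 2+1+1+1+1 (45 of its 72 elements, about 62% of primes); S_6 (6T16) additionally contains elements of type 5+1, 4+2, 4+1+1, 3+2+1, 2+2+1+1, 2+1+1+1+1 (504 of its 720 elements, about 70% of primes). None of the 33 primes tested shows any such pattern (for each of these groups the chance of that is below 10^-4), which rules them out. Hence G = C_3 x S_3 (6T5), of order 18. The Galois group C_3 x S_3 (6T5) has order 18, so the splitting field has degree 18 over Q.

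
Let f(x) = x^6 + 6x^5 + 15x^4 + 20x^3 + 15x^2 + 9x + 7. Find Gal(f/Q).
The polynomial f is an irreducible sextic over Q, so G = Gal(f/Q) is one of the 16 transitive subgroups 6T1, ..., 6T16 of S_6. The discriminant of f is -9059283, which is not a perfect square, so G is not contained in A_6. The transitive groups of degree 6 not contained in A_6 are: C_6 (6T1, order 6), S_3 (6T2, order 6), D_6 (6T3, order 12), C_3 x S_3 (6T5, order 18), A_4 x C_2 (6T6, order 24), S_4 (6T8, order 24), S_3 x S_3 (6T9, order 36), S_4 x C_2 (6T11, order 48), (S_3 x S_3) : C_2 (6T13, order 72), PGL(2,5) (6T14, order 120), S_6 (6T16, order 720). By Dedekind's theorem, for a prime p not dividing disc(f) the degrees of the irreducible factors of f mod p form the cycle type of an element of G. Factoring f modulo the 28 such primes p <= 127 (skipping 3, 17, 43, which divide the discriminant), each new pattern first appears at: mod 2: f = (x^6 + x^4 + x^2 + x + 1), pattern 6; mod 7: f = (x)(x^2 + 5x + 3)(x^3 + x^2 + 3), pattern 3+2+1; mod 11: f = (x^2 + 4x + 5)(x^4 + 2x^3 + 2x^2 + 2x + 8), pattern 4+2; mod 13: f = (x + 6)(x + 11)(x^2 + 3x + 5)(x^2 + 12x + 4), pattern 2+2+1+1; mod 61: f = (x + 3)(x + 5)(x + 11)(x + 22)(x^2 + 26x + 14), pattern 2+1+1+1+1; mod 97: f = (x + 11)(x + 13)(x + 50)(x^3 + 29x^2 + 18x + 24), pattern 3+1+1+1; mod 113: f = (x^2 + 6x + 15)(x^2 + 47x + 38)(x^2 + 66x + 24), pattern 2+2+2; mod 127: f = (x^3 + 42x^2 + 99x + 37)(x^3 + 91x^2 + 31x + 86), pattern 3+3. No other pattern occurs in this range, so the set of observed cycle types is {6, 3+2+1, 4+2, 2+2+1+1, 2+1+1+1+1, 3+1+1+1, 2+2+2, 3+3}. The candidates containing elements of all these cycle types are (S_3 x S_3) : C_2 (6T13) of order 72, S_6 (6T16) of order 720; the others are excluded. The observed types are precisely the cycle types that occur in (S_3 x S_3) : C_2 (6T13) (apart from the identity). Each of the other remaining candidates has further cycle types, and by the Chebotarev density theorem the matching factorization patterns would occur for a proportion of primes equal to their share of the group: S_6 (6T16) additionally contains elements of type 5+1, 4+1+1 (234 of its 720 elements, about 32% of primes). None of the 28 primes tested shows any such pattern (for each of these groups the chance of that is below 10^-4), which rules them out. Hence G = (S_3 x S_3) : C_2 (6T13), of order 72.

(S_3 x S_3) : C_2 (order 72)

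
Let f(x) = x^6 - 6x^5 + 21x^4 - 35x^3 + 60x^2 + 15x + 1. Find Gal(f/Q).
The polynomial f is an irreducible sextic over Q, so G = Gal(f/Q) is one of the 16 transitive subgroups 6T1, ..., 6T16 of S_6. The discriminant of f is -1691782213203, which is not a perfect square, so G is not contained in A_6. The transitive groups of degree 6 not contained in A_6 are: C_6 (6T1, order 6), S_3 (6T2, order 6), D_6 (6T3, order 12), C_3 x S_3 (6T5, order 18), A_4 x C_2 (6T6, order 24), S_4 (6T8, order 24), S_3 x S_3 (6T9, order 36), S_4 x C_2 (6T11, order 48), (S_3 x S_3) : C_2 (6T13, order 72), PGL(2,5) (6T14, order 120), S_6 (6T16, order 720). By Dedekind's theorem, for a prime p not dividing disc(f) the degrees of the irreducible factors of f mod p form the cycle type of an element of G. Factoring f modulo the 37 such primes p <= 173 (skipping 3, 73, 127, which divide the discriminant), each new pattern first appears at: mod 2: f = (x^6 + x^4 + x^3 + x + 1), pattern 6; mod 7: f = (x^3 + 4x^2 + 3)(x^3 + 4x^2 + 5x + 5), pattern 3+3; mod 17: f = (x^2 + 5x + 13)(x^2 + 9x + 4)(x^2 + 14x + 1), pattern 2+2+2; mod 19: f = (x + 2)(x + 8)(x + 13)(x + 14)(x + 15)(x + 18), pattern 1+1+1+1+1+1. No other pattern occurs in this range, so the set of observed cycle types is {6, 3+3, 2+2+2, 1+1+1+1+1+1}. The candidates containing elements of all these cycle types are C_6 (6T1) of order 6, D_6 (6T3) of order 12, C_3 x S_3 (6T5) of order 18, A_4 x C_2 (6T6) of order 24, S_3 x S_3 (6T9) of order 36, S_4 x C_2 (6T11) of order 48, (S_3 x S_3) : C_2 (6T13) of order 72, PGL(2,5) (6T14) of order 120, S_6 (6T16) of order 720; the others are excluded. The observed types are precisely the cycle types that occur in C_6 (6T1). Each of the other remaining candidates has further cycle types, and by the Chebotarev density theorem the matching factorization patterns would occur for a proportion of primes equal to their share of the group: D_6 (6T3) additionally contains elements of type 2+2+1+1 (3 of its 12 elements, about 25% of primes); C_3 x S_3 (6T5) additionally contains elements of type 3+1+1+1 (4 of its 18 elements, about 22% of primes); A_4 x C_2 (6T6) additionally contains elements of type 2+2+1+1, 2+1+1+1+1 (6 of its 24 elements, about 25% of primes); S_3 x S_3 (6T9) additionally contains elements of type 3+1+1+1, 2+2+1+1 (13 of its 36 elements, about 36% of primes); S_4 x C_2 (6T11) additionally contains elements of type 4+2, 4+1+1, 2+2+1+1, 2+1+1+1+1 (24 of its 48 elements, about 50% of primes); (S_3 x S_3) : C_2 (6T13) additionally contains elements of type 4+2, 3+2+1, 3+1+1+1, 2+2+1+1, 2+1+1+1+1 (49 of its 72 elements, about 68% of primes); PGL(2,5) (6T14) additionally contains elements of type 5+1, 4+1+1, 2+2+1+1 (69 of its 120 elements, about 58% of primes); S_6 (6T16) additionally contains elements of type 5+1, 4+2, 4+1+1, 3+2+1, 3+1+1+1, 2+2+1+1, 2+1+1+1+1 (544 of its 720 elements, about 76% of primes). None of the 37 primes tested shows any such pattern (for each of these groups the chance of that is below 10^-4), which rules them out. Hence G = C_6 (6T1), of order 6.

C_6 (also written C6)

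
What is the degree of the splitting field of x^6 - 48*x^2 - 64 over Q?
12

The degree of the splitting field over Q equals the order of the Galois group, so first determine the group. The polynomial f is an irreducible sextic over Q, so G = Gal(f/Q) is one of the 16 transitive subgroups 6T1, ..., 6T16 of S_6. The discriminant of f is 450868486864896 = 21233664^2, a perfect square, so G is contained in A_6. The transitive groups of degree 6 contained in A_6 are: A_4 (6T4, order 12), S_4 (6T7, order 24), (C_3 x C_3) : C_4 (6T10, order 36), PSL(2,5) (6T12, order 60), A_6 (6T15, order 360). By Dedekind's theorem, for a prime p not dividing disc(f) the degrees of the irreducible factors of f mod p form the cycle type of an element of G. Factoring f modulo the 33 such primes p <= 149 (skipping 2, 3, which divide the discriminant), each new pattern first appears at: mod 5: f = (x^3 + 2x^2 + 2x + 3)(x^3 + 3x^2 + 2x + 2), pattern 3+3; mod 17: f = (x + 4)(x + 13)(x^2 + 5)(x^2 + 11), pattern 2+2+1+1; mod 71: f = (x + 7)(x + 8)(x + 10)(x + 61)(x + 63)(x + 64), pattern 1+1+1+1+1+1. No other pattern occurs in this range, so the set of observed cycle types is {3+3, 2+2+1+1, 1+1+1+1+1+1}. The candidates containing elements of all these cycle types are A_4 (6T4) of order 12, S_4 (6T7) of order 24, (C_3 x C_3) : C_4 (6T10) of order 36, PSL(2,5) (6T12) of order 60, A_6 (6T15) of order 360; the others are excluded. The observed types are precisely the cycle types that occur in A_4 (6T4). Each of the other remaining candidates has further cycle types, and by the Chebotarev density theorem the matching factorization patterns would occur for a proportion of primes equal to their share of the group: S_4 (6T7) additionally contains elements of type 4+2 (6 of its 24 elements, about 25% of primes); (C_3 x C_3) : C_4 (6T10) additionally contains elements of type 4+2, 3+1+1+1 (22 of its 36 elements, about 61% of primes); PSL(2,5) (6T12) additionally contains elements of type 5+1 (24 of its 60 elements, about 40% of primes); A_6 (6T15) additionally contains elements of type 5+1, 4+2, 3+1+1+1 (274 of its 360 elements, about 76% of primes). None of the 33 primes tested shows any such pattern (for each of these groups the chance of that is below 10^-4), which rules them out. Hence G = A_4 (6T4), of order 12. The Galois group A_4 (6T4) has order 12, so the splitting field has degree 12 over Q.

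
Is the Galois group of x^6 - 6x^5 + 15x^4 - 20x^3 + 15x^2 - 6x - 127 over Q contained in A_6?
The polynomial is irreducible of degree 6 over Q. Its discriminant is 1603087953297408, which is not a perfect square. A Galois group lies in the alternating group exactly when the discriminant is a square in Q, so the Galois group (D_6) is not contained in A_6.

No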